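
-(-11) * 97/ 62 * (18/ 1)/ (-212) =-9603/6572 = -1.46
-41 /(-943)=1/23 = 0.04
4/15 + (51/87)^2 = 7699/12615 = 0.61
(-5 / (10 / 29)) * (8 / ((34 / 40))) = -2320/17 = -136.47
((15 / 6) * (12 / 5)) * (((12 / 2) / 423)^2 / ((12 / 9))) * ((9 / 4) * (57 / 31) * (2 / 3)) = 171/68479 = 0.00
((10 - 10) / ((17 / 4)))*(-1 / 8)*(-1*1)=0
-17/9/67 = -17/603 = -0.03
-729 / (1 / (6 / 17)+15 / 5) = -4374/35 = -124.97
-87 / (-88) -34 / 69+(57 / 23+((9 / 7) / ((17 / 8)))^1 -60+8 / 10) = -55.62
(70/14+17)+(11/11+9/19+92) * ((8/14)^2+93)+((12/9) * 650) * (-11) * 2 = -28826810/2793 = -10321.09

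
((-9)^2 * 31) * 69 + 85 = 173344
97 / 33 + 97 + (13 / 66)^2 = 435505/4356 = 99.98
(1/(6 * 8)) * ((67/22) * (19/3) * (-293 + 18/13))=-4825943/41184 = -117.18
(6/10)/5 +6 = 153/25 = 6.12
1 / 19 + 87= 1654/19 = 87.05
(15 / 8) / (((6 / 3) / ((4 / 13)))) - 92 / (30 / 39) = -31021/260 = -119.31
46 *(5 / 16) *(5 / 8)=575/64 = 8.98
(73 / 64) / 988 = 73/63232 = 0.00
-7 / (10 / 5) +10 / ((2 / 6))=53/2 = 26.50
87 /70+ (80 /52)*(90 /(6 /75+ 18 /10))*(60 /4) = 47303157/42770 = 1105.99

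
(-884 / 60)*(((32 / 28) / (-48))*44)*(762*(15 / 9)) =1234948/63 = 19602.35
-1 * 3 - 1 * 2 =-5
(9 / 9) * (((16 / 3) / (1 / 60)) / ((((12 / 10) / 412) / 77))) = 25379200/3 = 8459733.33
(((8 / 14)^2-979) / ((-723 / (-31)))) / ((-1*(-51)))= -495535/602259 = -0.82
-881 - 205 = -1086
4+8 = 12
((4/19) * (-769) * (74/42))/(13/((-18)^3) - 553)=221250528/428939497 = 0.52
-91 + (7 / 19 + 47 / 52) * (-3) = -93679/988 = -94.82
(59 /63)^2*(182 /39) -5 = -1543/1701 = -0.91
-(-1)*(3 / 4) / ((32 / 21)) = 63/128 = 0.49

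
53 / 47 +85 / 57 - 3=-1021/2679 = -0.38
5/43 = 0.12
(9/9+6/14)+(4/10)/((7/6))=62/35 = 1.77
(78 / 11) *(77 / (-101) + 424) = 3334266/1111 = 3001.14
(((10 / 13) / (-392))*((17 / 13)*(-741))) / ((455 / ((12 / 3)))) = 969/57967 = 0.02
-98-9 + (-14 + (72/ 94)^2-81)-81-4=-632687/2209 = -286.41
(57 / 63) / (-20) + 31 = 13001/420 = 30.95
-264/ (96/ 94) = -517/2 = -258.50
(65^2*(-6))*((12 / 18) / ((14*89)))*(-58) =490100/623 = 786.68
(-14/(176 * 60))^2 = 49/27878400 = 0.00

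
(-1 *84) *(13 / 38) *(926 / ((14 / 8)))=-288912/19 = -15205.89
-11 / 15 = -0.73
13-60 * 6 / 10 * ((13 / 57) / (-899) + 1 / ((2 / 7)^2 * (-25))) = 13087946/427025 = 30.65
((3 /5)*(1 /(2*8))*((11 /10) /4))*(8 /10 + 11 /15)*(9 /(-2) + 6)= 759/32000 = 0.02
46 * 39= 1794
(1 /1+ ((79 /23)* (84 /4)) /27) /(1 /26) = 19760/207 = 95.46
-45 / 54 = -5/6 = -0.83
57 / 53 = 1.08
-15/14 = -1.07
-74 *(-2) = 148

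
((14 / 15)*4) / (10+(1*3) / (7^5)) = 941192/2521095 = 0.37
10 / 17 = 0.59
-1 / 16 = -0.06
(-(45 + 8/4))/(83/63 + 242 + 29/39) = -38493/199886 = -0.19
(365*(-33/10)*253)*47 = -28645419/2 = -14322709.50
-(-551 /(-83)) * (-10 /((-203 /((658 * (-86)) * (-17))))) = -26111320/83 = -314594.22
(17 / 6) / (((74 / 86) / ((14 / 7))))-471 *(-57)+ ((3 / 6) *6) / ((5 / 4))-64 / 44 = 163946912/6105 = 26854.53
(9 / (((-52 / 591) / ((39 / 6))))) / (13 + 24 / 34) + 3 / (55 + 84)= -12563205/259096 = -48.49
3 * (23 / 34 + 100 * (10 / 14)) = 51483/238 = 216.32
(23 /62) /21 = 0.02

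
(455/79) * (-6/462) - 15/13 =-13880/11297 = -1.23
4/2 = 2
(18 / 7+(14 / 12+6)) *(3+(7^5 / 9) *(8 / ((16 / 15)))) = 34377677/252 = 136419.35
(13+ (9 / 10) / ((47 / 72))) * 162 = 2329.35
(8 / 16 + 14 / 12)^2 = 25/9 = 2.78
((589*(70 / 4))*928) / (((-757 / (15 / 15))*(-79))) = 159.95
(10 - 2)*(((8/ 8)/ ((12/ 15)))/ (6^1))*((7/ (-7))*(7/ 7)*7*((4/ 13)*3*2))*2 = -560/13 = -43.08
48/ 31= 1.55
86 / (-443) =-86/443 = -0.19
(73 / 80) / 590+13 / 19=614987/896800 = 0.69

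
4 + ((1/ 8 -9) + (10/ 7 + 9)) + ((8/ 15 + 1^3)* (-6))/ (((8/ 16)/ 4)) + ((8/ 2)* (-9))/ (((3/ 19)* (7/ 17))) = -174093/280 = -621.76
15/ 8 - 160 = -1265/8 = -158.12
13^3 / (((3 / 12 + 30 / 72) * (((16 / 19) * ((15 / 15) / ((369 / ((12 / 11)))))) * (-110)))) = -15403167/1280 = -12033.72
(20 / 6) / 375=2/225 = 0.01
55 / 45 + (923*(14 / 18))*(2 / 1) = 1437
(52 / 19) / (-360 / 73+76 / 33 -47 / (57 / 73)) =-41756/958467 = -0.04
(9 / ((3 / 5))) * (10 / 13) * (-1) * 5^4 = -93750/13 = -7211.54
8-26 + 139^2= 19303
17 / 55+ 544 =29937/55 = 544.31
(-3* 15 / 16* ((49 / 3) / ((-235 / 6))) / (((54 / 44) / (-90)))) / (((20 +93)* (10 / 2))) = -0.15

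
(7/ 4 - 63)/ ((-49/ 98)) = 245/2 = 122.50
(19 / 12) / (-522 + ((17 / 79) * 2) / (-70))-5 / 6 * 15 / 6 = -18068105/8660082 = -2.09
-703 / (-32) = 703/32 = 21.97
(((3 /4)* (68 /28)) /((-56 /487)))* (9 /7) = -223533/10976 = -20.37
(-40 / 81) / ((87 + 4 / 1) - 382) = 40/23571 = 0.00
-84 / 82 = -42/41 = -1.02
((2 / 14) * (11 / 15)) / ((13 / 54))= 198/455 = 0.44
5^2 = 25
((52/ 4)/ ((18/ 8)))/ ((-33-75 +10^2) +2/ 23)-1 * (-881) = 55457/63 = 880.27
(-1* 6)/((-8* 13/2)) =3/26 = 0.12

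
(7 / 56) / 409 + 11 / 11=3273/3272 = 1.00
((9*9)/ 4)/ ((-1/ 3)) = -60.75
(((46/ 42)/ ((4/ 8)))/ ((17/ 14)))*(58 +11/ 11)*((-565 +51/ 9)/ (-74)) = 4554092/5661 = 804.47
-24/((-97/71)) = 1704/97 = 17.57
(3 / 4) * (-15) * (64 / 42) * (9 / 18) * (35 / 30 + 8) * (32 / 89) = -17600/623 = -28.25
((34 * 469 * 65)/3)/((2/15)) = 2591225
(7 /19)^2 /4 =49/1444 = 0.03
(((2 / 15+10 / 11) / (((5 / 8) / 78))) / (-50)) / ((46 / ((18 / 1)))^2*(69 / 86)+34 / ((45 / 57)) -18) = -41535936/483806125 = -0.09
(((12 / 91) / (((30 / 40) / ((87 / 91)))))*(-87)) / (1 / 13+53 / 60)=-7266240/477113 = -15.23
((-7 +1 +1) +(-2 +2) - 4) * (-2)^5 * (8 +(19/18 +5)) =4048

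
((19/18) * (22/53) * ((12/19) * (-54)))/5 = -2.99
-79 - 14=-93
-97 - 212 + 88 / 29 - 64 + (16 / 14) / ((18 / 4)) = -675463/1827 = -369.71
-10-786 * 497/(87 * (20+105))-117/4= -1089981/14500 = -75.17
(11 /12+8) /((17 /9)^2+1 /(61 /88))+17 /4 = 298549/49514 = 6.03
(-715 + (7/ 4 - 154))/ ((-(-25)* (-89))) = 3469/8900 = 0.39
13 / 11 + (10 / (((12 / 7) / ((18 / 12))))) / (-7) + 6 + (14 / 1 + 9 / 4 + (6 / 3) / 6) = 743/33 = 22.52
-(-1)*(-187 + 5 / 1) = -182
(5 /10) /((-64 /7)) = -7/128 = -0.05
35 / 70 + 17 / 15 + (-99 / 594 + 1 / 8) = 191/120 = 1.59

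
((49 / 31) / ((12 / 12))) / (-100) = -49/3100 = -0.02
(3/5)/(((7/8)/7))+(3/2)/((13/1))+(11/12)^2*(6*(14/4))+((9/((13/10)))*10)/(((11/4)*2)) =1206301/34320 = 35.15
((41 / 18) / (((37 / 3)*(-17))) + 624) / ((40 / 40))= 2354935/3774 = 623.99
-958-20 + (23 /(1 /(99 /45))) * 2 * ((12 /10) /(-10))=-123768/125 = -990.14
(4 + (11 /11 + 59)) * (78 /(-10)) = -2496/5 = -499.20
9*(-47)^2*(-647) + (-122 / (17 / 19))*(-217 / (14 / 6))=-218455545/17 = -12850326.18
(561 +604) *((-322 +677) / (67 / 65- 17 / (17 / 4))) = -26882375/193 = -139286.92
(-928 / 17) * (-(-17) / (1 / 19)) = -17632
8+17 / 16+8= 17.06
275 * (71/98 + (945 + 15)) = 25891525/98 = 264199.23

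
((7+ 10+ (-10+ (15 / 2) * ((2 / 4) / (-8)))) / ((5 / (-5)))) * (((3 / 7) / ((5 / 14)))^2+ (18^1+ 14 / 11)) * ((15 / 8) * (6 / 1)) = -15219/10 = -1521.90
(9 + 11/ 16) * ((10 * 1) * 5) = 3875/8 = 484.38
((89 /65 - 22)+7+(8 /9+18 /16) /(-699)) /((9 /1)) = -44600033/29441880 = -1.51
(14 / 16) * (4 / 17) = 7/34 = 0.21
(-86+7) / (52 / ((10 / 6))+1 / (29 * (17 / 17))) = -11455/4529 = -2.53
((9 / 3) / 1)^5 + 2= 245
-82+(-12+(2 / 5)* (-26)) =-522/5 = -104.40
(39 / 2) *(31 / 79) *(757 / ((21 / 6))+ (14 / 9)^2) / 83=24987209/1239273 = 20.16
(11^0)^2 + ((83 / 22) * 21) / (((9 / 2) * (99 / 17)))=13144/3267 = 4.02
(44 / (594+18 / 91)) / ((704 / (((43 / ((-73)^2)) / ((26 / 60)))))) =1505/768399168 = 0.00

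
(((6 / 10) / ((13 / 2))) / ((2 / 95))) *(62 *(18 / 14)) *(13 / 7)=649.10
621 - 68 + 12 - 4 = 561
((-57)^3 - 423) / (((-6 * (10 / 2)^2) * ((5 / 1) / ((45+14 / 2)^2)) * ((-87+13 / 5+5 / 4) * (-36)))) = 27883648/124725 = 223.56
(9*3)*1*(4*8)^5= 905969664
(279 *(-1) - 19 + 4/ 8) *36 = -10710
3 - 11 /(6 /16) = -79/3 = -26.33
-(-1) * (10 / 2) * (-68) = -340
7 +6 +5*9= 58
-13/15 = -0.87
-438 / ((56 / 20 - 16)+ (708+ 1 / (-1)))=-2190/3469 = -0.63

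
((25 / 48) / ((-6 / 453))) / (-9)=3775/864 = 4.37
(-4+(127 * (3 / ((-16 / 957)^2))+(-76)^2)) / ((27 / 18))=116805367/128 = 912541.93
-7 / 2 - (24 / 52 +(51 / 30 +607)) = -39823/65 = -612.66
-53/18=-2.94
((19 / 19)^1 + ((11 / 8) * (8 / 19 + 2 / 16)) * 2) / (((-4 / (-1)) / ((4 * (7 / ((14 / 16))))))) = 1521/76 = 20.01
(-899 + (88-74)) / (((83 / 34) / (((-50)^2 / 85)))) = -885000/83 = -10662.65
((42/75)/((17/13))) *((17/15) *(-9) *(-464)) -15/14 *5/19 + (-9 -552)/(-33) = 67945379/33250 = 2043.47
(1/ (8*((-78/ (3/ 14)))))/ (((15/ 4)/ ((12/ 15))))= -1/13650 = 0.00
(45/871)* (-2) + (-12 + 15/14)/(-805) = -881037/9816170 = -0.09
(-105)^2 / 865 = 2205/173 = 12.75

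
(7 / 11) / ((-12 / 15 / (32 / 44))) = -70/121 = -0.58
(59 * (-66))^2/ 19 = 15163236/19 = 798065.05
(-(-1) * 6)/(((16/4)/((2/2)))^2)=3/8 = 0.38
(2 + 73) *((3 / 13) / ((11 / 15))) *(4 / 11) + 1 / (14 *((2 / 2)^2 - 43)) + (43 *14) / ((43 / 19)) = 253966211/924924 = 274.58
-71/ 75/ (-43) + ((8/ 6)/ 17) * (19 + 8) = 117307/54825 = 2.14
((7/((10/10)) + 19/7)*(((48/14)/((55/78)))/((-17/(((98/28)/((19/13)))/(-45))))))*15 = 16224/7315 = 2.22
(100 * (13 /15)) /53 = 260/159 = 1.64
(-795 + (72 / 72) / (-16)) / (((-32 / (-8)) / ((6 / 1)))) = -38163/32 = -1192.59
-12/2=-6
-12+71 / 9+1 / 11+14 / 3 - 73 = -7163/99 = -72.35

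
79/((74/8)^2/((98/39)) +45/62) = 3840032/1690401 = 2.27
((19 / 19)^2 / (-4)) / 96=-1/384 = 0.00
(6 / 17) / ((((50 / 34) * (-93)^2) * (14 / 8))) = 8/504525 = 0.00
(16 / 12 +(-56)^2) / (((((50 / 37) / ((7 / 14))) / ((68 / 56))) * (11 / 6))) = 1480037/1925 = 768.85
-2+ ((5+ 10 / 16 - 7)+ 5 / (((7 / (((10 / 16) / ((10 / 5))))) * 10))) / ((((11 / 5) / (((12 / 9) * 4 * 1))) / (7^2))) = -3579/22 = -162.68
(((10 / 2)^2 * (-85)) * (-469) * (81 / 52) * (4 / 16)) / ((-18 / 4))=-8969625/104 = -86246.39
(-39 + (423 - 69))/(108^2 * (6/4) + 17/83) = 747/41491 = 0.02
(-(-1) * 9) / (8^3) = 9/512 = 0.02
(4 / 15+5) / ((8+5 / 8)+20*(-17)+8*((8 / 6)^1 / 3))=-1896/118015 = -0.02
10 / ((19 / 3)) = 30/19 = 1.58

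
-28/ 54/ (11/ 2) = -0.09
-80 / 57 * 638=-51040/57 = -895.44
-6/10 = -3/5 = -0.60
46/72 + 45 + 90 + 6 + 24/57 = 97169/684 = 142.06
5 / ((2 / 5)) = 12.50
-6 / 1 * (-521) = 3126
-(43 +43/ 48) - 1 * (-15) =-1387/48 = -28.90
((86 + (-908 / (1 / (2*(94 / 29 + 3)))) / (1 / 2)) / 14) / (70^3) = -327449/69629000 = 0.00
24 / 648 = 1/27 = 0.04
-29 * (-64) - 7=1849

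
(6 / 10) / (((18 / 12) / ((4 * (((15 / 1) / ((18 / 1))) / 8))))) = 1/6 = 0.17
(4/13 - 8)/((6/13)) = -50/3 = -16.67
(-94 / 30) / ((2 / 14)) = -329/15 = -21.93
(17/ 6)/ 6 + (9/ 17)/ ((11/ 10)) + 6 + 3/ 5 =254251/33660 = 7.55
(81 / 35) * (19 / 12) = 513/140 = 3.66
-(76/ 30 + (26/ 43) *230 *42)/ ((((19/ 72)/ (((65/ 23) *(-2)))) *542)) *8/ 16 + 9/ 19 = 590381475/5092361 = 115.93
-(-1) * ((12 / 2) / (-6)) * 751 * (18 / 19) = -13518/19 = -711.47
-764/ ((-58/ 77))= 29414/29 = 1014.28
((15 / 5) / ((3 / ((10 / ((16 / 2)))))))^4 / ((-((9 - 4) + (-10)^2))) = -125/5376 = -0.02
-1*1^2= -1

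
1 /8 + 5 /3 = 1.79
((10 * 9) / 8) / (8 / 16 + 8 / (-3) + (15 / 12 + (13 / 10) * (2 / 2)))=675/23 = 29.35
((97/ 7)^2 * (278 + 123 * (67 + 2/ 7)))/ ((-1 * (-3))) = 563401511/1029 = 547523.33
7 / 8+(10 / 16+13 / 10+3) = 5.80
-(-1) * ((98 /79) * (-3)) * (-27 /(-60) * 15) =-3969/158 = -25.12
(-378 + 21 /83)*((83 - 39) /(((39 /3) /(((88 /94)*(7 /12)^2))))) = -61963979/152139 = -407.29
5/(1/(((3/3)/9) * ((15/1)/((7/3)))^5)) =102515625/16807 = 6099.58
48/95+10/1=998/95 = 10.51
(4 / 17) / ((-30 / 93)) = -62/85 = -0.73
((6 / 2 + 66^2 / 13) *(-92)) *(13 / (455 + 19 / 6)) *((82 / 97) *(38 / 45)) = -167989792/266653 = -629.99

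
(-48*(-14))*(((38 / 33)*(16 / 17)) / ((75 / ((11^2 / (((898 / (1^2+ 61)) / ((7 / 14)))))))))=23220736/572475 = 40.56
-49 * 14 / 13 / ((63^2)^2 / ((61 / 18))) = -61/5373459 = 0.00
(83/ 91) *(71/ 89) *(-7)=-5893/1157 = -5.09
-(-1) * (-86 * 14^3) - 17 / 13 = -235985.31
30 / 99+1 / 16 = 193/528 = 0.37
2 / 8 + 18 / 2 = 37/4 = 9.25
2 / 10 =1/5 = 0.20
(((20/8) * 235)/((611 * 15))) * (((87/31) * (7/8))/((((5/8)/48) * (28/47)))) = 8178/403 = 20.29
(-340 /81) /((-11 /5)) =1700/891 = 1.91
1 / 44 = 0.02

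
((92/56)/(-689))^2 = 529/93045316 = 0.00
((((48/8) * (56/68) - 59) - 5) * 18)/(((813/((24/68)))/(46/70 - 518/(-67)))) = -710988624/183658055 = -3.87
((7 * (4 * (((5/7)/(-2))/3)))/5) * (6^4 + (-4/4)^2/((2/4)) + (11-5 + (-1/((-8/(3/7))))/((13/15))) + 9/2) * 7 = -952633/156 = -6106.62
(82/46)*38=1558/23 = 67.74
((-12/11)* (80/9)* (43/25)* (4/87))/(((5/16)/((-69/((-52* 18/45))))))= -506368/62205 = -8.14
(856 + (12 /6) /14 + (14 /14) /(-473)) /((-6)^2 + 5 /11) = 2834682/120701 = 23.49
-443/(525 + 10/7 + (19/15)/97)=-4511955/5361808 = -0.84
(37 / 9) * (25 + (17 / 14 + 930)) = 495319/126 = 3931.10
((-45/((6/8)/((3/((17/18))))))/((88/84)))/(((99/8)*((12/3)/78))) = -589680/2057 = -286.67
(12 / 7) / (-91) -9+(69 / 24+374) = 1874595/5096 = 367.86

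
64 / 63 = 1.02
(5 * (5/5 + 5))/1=30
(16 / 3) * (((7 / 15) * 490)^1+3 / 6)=11000/9 = 1222.22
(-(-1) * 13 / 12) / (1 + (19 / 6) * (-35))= -13/1318 = -0.01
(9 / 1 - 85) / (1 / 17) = -1292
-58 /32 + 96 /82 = -421/656 = -0.64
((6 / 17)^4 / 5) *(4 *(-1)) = -5184/417605 = -0.01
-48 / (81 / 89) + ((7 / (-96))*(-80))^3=31483/216 = 145.75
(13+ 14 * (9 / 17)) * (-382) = -132554/17 = -7797.29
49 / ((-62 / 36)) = -882/31 = -28.45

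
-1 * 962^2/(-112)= 231361/28 = 8262.89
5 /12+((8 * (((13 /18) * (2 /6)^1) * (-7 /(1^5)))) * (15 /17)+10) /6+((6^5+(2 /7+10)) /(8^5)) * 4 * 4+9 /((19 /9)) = 127615661/15628032 = 8.17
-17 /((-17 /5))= 5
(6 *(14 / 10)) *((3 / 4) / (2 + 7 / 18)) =567/215 = 2.64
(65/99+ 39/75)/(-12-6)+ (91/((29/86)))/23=173352998/14857425 = 11.67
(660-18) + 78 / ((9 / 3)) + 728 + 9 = 1405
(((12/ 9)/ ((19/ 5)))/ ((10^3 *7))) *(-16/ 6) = -4/29925 = 0.00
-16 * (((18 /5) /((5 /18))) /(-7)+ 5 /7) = 3184/175 = 18.19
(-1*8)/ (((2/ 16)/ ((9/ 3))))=-192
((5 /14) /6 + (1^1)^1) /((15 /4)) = 89/315 = 0.28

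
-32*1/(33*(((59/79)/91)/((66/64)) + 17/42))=-65728/27975 = -2.35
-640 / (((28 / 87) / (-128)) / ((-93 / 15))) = -11046912/7 = -1578130.29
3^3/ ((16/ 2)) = 27/8 = 3.38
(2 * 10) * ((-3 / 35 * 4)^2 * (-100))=-11520/49 = -235.10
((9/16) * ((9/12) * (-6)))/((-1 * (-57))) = -27/608 = -0.04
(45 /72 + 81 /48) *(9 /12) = 111/64 = 1.73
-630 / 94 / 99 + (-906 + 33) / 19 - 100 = -1434306/9823 = -146.02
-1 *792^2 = -627264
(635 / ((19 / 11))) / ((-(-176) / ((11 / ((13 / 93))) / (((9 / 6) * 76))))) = 216535/150176 = 1.44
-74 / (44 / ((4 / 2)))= -37/11 = -3.36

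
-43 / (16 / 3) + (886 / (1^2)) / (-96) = -17.29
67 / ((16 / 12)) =201/4 = 50.25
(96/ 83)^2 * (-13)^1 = -119808/6889 = -17.39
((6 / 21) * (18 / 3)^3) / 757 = 432/5299 = 0.08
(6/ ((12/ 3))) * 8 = 12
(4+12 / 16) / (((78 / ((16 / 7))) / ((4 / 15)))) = 152/4095 = 0.04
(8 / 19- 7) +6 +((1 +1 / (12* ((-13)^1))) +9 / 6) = 5675/2964 = 1.91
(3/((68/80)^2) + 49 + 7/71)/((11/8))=8741232/225709 = 38.73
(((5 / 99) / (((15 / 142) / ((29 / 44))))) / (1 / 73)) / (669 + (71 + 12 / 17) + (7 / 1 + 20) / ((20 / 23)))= 25552190/857250999 = 0.03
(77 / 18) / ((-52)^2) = 77/48672 = 0.00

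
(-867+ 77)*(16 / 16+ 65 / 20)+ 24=-6667/2 = -3333.50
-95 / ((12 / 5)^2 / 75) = -59375/48 = -1236.98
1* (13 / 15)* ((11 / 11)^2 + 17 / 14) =403/210 = 1.92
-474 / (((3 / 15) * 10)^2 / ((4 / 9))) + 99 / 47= -7129/141 = -50.56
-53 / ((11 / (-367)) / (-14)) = -272314/11 = -24755.82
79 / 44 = 1.80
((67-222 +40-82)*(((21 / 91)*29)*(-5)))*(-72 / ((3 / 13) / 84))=-172761120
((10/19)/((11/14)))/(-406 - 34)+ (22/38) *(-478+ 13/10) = -3172456/11495 = -275.99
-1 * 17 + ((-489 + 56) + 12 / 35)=-15738/35 = -449.66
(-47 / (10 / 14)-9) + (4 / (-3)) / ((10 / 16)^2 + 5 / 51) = -123658/1595 = -77.53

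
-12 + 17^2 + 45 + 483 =805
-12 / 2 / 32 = -3/16 = -0.19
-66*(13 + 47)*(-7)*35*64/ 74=31046400/37 = 839091.89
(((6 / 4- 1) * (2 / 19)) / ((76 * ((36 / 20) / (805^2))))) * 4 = 3240125/3249 = 997.27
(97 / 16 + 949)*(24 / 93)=246.47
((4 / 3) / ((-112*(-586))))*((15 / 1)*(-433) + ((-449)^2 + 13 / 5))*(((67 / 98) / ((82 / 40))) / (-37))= -21787127/609827932 = -0.04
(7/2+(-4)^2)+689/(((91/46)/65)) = 317213/14 = 22658.07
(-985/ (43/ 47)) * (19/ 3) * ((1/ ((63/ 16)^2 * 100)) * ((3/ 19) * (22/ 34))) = -6518336/14506695 = -0.45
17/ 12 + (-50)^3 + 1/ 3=-124998.25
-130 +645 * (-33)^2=702275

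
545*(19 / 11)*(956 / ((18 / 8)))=39597520/99 = 399974.95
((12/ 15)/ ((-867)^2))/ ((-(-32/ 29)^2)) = -841/962161920 = 0.00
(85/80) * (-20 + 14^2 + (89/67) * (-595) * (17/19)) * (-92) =264389117/5092 = 51922.45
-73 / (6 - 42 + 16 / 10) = 365/172 = 2.12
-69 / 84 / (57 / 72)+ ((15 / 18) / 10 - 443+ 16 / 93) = -21956569/49476 = -443.78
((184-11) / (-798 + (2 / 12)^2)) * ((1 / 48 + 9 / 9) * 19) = -483189/114908 = -4.21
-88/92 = -22/23 = -0.96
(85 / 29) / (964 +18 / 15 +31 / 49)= 20825/6862241 = 0.00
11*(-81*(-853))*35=26600805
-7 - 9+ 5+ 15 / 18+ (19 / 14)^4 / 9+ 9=-273047/345744 = -0.79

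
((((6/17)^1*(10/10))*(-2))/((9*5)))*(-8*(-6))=-64/85 = -0.75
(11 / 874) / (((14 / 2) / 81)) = 891/6118 = 0.15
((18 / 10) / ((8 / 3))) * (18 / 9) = 27/20 = 1.35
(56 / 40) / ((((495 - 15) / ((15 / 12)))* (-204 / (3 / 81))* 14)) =-1/21150720 = 0.00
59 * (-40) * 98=-231280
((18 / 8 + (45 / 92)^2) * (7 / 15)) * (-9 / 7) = -63207/42320 = -1.49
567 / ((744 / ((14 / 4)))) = 1323/496 = 2.67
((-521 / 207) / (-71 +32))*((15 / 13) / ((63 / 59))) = 153695/2203929 = 0.07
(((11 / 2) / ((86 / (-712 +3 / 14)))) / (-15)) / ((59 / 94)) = 1030381/213108 = 4.84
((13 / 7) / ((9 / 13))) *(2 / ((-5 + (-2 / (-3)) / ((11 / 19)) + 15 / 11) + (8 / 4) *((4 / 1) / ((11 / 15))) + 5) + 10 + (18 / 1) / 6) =984425/27909 = 35.27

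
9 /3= 3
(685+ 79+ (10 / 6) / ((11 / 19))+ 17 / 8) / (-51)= -203017/13464 = -15.08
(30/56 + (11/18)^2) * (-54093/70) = -18589961/26460 = -702.57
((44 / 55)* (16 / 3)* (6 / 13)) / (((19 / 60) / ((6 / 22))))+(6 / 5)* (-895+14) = -1055.50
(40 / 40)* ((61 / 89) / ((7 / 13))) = 793/623 = 1.27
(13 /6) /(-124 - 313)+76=199259/2622 = 76.00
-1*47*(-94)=4418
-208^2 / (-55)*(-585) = -5061888/11 = -460171.64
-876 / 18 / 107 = -146/321 = -0.45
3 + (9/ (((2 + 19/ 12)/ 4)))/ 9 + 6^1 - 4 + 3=392/43 = 9.12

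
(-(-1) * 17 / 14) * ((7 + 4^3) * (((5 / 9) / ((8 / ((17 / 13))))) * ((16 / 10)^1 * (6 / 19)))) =20519/5187 = 3.96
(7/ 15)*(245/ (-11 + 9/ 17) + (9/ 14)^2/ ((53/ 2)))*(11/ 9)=-59451128/4457565 = -13.34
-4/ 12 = -1/3 = -0.33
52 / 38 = 1.37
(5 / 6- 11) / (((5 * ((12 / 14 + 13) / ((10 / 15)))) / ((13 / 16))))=-5551/69840 = -0.08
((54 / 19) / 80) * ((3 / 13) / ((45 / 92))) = 207/12350 = 0.02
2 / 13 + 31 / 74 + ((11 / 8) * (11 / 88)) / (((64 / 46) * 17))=9713501/16746496 = 0.58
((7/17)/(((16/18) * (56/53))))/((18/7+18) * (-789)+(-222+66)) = -1113/41600768 = 0.00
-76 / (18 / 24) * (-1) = 101.33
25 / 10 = 5/2 = 2.50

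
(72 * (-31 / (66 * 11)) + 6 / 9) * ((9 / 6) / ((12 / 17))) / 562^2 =-7429/458605488 = 0.00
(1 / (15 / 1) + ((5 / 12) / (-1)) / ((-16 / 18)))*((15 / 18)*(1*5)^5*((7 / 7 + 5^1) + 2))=803125/72 = 11154.51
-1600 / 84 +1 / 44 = -17579/924 = -19.02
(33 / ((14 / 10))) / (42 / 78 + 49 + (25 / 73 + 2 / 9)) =1409265/2995517 = 0.47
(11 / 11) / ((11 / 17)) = 1.55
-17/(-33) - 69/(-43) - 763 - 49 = -809.88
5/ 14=0.36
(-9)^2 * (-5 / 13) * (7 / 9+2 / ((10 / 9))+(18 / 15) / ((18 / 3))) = -1125/13 = -86.54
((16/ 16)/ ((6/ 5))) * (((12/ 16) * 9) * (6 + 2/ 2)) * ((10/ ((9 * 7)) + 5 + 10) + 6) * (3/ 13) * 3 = 59985/104 = 576.78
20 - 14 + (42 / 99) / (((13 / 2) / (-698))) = -16970/429 = -39.56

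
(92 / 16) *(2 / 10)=23/20 = 1.15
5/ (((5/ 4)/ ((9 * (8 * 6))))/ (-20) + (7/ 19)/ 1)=131328/9673 = 13.58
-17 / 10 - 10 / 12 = -2.53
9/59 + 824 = 48625/59 = 824.15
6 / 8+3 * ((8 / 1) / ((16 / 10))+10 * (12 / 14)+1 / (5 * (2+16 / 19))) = 52511/1260 = 41.68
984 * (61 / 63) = 20008/21 = 952.76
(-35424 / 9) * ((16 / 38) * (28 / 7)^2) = -503808/19 = -26516.21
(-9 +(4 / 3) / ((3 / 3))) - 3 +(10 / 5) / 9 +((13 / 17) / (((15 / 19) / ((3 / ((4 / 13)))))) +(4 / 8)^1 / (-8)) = -13009/12240 = -1.06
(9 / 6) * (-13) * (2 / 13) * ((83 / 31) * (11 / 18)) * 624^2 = -1911291.87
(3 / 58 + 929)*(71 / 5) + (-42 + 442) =788367/58 = 13592.53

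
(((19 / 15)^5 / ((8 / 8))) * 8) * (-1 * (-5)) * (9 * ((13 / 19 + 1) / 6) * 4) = 1318.01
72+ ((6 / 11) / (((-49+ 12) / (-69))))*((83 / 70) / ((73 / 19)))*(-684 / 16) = 58.58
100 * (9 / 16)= 225/4 = 56.25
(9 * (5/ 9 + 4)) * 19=779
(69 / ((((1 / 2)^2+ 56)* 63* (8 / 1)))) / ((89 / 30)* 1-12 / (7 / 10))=-23/133965 = 0.00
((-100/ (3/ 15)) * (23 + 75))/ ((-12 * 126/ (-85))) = -74375/27 = -2754.63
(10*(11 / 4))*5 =275/2 = 137.50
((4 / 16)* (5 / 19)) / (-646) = -5/49096 = 0.00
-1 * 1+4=3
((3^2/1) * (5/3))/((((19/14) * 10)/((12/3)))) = 84/19 = 4.42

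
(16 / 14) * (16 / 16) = 1.14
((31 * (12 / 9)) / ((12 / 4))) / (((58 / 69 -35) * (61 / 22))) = -62744/431331 = -0.15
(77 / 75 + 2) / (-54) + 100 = 404773/4050 = 99.94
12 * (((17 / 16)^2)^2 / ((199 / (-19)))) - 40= -41.46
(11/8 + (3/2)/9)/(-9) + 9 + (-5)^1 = 827/216 = 3.83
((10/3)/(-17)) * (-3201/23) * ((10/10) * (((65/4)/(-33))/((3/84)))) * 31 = -13681850/1173 = -11663.98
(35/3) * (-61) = -2135/3 = -711.67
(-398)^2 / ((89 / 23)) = 40935.87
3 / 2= 1.50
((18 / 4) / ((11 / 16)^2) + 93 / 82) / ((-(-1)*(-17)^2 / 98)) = 5180133/1433729 = 3.61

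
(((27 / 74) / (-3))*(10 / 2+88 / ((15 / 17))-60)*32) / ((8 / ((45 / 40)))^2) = -163053/47360 = -3.44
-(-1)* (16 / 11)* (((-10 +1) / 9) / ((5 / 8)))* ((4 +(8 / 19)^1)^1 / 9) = -3584/3135 = -1.14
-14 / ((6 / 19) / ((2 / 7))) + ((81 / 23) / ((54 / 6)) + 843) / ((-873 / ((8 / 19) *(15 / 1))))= -2386702/127167 = -18.77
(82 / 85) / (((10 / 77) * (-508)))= -3157/215900 = -0.01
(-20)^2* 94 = 37600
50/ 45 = 10/9 = 1.11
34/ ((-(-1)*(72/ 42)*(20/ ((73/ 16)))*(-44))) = -0.10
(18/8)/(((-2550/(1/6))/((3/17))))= -3/115600 = 0.00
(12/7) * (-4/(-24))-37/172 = 85/1204 = 0.07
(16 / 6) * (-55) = -440/3 = -146.67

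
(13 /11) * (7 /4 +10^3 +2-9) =51727/44 = 1175.61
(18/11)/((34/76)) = 684/187 = 3.66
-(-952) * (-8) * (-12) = 91392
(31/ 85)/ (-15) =-31/1275 = -0.02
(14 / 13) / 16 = 7/104 = 0.07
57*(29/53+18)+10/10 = 56084/53 = 1058.19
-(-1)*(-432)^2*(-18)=-3359232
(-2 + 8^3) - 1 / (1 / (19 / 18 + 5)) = 9071/18 = 503.94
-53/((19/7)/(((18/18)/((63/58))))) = -3074/171 = -17.98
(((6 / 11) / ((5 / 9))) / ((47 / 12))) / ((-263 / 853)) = -0.81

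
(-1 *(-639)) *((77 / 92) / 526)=49203/48392 = 1.02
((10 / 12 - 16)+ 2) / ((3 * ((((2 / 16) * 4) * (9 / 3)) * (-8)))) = 79/216 = 0.37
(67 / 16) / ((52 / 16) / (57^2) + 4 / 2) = 217683/104020 = 2.09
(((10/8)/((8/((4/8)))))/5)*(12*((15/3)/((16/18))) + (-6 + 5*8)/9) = 1283/1152 = 1.11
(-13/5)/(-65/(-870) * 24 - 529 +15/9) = 1131/228610 = 0.00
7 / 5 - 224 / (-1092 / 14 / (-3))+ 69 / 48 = -6009/1040 = -5.78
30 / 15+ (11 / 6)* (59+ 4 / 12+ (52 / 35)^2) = 1265941/11025 = 114.82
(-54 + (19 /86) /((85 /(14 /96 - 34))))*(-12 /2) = 3795679/11696 = 324.53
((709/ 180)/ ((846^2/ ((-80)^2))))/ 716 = 14180/288254619 = 0.00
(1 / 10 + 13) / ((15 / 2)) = 1.75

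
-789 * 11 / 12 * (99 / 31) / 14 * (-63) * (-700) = -451091025/62 = -7275661.69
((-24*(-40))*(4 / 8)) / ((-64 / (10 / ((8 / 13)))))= -975/8 = -121.88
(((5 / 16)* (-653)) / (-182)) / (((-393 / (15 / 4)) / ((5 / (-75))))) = 3265/4577664 = 0.00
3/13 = 0.23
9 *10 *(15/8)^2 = 10125/32 = 316.41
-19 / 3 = -6.33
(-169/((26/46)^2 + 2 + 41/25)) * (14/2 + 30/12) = -171925/424 = -405.48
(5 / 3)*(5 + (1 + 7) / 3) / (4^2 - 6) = 23/18 = 1.28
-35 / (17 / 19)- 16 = -55.12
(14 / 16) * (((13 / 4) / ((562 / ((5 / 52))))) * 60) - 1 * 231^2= -959643699/17984 = -53360.97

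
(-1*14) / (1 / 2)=-28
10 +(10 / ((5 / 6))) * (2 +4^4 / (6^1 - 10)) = -734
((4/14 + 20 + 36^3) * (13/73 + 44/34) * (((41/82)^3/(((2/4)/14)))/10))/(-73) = -298471509/905930 = -329.46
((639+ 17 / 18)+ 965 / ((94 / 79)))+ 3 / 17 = 10435087/7191 = 1451.13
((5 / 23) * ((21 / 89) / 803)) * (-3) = -315/1643741 = 0.00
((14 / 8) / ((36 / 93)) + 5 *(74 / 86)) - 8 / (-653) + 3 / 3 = 13256087/1347792 = 9.84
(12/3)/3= 1.33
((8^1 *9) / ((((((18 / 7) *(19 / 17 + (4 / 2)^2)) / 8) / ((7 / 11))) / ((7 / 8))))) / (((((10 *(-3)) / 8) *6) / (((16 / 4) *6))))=-373184/14355 = -26.00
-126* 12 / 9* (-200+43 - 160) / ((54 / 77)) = 683452/9 = 75939.11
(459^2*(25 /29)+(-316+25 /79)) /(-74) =-207685872/84767 = -2450.08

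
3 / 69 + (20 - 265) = -5634/23 = -244.96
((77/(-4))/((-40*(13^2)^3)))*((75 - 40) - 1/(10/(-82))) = 2079/482680900 = 0.00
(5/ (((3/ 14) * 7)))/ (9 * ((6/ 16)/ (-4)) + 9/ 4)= 64/27 = 2.37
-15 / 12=-1.25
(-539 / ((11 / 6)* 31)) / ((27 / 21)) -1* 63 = -6545/93 = -70.38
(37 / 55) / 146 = 37/8030 = 0.00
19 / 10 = 1.90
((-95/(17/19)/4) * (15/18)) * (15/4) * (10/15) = -55.30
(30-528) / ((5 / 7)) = -3486/5 = -697.20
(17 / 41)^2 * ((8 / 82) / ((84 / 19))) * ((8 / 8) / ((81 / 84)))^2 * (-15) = -3074960/50243409 = -0.06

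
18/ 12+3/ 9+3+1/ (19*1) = 4.89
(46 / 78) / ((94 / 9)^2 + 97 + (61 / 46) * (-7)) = 28566/9532783 = 0.00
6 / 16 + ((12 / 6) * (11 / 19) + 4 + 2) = 1145/152 = 7.53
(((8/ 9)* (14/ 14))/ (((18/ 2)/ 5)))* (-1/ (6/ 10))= -0.82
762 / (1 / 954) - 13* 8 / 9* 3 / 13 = 2180836/3 = 726945.33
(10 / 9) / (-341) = -10/3069 = 0.00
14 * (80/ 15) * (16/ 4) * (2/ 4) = 448/3 = 149.33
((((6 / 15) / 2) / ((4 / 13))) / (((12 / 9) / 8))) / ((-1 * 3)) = -13/10 = -1.30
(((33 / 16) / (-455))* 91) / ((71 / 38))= -627/2840 = -0.22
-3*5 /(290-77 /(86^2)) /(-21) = 36980/15013341 = 0.00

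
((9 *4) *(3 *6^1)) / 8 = 81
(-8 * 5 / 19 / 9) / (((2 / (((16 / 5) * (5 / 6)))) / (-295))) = 47200/513 = 92.01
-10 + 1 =-9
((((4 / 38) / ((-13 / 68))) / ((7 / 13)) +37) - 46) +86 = 10105/133 = 75.98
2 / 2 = 1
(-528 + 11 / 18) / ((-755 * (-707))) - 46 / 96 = -36907109/76865040 = -0.48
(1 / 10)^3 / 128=1/128000 = 0.00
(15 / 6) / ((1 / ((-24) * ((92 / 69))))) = -80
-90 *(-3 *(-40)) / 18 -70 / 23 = -13870/23 = -603.04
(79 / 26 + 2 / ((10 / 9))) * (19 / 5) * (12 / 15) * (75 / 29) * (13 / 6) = 11951/145 = 82.42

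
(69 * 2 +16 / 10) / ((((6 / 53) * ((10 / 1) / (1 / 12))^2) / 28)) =129479/54000 = 2.40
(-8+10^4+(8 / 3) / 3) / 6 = 44968/27 = 1665.48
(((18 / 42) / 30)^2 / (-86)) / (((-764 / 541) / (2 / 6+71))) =57887/482924400 = 0.00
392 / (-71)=-392/71 = -5.52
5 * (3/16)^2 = 45/256 = 0.18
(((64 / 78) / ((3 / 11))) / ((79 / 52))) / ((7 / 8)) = 11264/4977 = 2.26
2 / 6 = 1/3 = 0.33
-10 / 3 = -3.33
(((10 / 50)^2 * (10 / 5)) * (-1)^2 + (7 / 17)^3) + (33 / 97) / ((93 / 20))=82353307/369334775 = 0.22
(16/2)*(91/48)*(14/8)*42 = 4459/4 = 1114.75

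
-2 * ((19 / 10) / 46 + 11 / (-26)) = 2283/2990 = 0.76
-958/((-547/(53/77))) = 50774/42119 = 1.21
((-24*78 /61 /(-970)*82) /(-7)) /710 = -38376/73518725 = 0.00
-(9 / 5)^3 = -729/125 = -5.83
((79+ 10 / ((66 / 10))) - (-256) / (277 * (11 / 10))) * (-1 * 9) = -2231007/3047 = -732.20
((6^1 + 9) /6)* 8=20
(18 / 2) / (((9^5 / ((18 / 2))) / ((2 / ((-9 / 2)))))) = -4/6561 = 0.00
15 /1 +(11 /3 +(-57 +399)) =360.67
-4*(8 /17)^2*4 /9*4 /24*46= -23552/7803 = -3.02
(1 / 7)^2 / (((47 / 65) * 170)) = 13/78302 = 0.00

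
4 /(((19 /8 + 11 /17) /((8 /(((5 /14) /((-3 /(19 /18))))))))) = -1096704/13015 = -84.26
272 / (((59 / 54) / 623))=9150624/59 = 155095.32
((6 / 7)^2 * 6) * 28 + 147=1893/7 = 270.43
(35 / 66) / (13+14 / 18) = 105/2728 = 0.04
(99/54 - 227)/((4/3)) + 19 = -1199/8 = -149.88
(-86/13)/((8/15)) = -645/52 = -12.40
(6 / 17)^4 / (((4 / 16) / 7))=36288/83521 = 0.43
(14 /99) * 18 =28/11 = 2.55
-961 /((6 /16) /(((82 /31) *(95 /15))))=-386384/9 = -42931.56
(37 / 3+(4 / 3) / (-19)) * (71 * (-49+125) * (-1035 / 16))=-17122005/4 = -4280501.25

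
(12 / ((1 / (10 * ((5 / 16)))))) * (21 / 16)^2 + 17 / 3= 70.27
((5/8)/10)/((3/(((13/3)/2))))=13/288 = 0.05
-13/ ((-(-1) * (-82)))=13/82 = 0.16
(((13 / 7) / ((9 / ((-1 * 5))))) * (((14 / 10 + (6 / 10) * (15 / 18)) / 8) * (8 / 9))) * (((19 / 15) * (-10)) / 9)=4693/15309 = 0.31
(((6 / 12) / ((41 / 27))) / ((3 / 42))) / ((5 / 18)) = 3402/205 = 16.60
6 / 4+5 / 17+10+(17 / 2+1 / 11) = 3812/187 = 20.39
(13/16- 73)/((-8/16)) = 1155/8 = 144.38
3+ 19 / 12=55/12 = 4.58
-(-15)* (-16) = -240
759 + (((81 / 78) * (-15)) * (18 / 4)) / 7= 272631/364 = 748.99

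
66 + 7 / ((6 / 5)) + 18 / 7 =3125/42 = 74.40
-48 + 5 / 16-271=-5099/16 = -318.69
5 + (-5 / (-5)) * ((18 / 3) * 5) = 35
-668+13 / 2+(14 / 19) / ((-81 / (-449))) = -2023525/3078 = -657.42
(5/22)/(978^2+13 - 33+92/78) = 195/820647124 = 0.00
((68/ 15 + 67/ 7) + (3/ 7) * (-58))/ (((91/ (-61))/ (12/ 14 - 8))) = -688690/13377 = -51.48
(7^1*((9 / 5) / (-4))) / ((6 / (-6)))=63/20 = 3.15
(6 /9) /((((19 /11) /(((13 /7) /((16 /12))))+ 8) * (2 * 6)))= 143/23784 = 0.01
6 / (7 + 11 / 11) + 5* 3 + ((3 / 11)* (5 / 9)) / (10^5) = 10395001/660000 = 15.75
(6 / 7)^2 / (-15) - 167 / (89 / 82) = -3356098/21805 = -153.91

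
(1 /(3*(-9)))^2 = 1/729 = 0.00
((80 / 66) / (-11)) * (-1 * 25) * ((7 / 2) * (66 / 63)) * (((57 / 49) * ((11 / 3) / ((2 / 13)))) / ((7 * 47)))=123500/145089 = 0.85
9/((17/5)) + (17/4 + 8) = 1013/68 = 14.90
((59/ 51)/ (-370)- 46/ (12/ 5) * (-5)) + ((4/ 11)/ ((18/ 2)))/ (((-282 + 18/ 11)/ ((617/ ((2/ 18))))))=230428141/2424795 = 95.03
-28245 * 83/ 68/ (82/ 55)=-128938425/5576 = -23123.82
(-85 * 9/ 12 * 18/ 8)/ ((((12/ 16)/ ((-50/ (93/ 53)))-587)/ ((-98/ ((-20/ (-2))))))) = -2.39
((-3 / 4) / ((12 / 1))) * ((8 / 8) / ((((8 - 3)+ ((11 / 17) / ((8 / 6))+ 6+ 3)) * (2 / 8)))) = -17/985 = -0.02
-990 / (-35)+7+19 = 380/7 = 54.29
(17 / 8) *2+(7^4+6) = 9645/4 = 2411.25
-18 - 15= -33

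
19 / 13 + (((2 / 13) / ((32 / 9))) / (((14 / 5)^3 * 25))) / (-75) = 4170877/2853760 = 1.46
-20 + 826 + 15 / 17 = 13717/17 = 806.88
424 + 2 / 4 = 849/2 = 424.50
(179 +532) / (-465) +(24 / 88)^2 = -27282/18755 = -1.45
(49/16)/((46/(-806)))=-19747/368 = -53.66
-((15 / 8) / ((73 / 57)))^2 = -731025/341056 = -2.14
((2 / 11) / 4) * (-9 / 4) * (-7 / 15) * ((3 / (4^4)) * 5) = 63/22528 = 0.00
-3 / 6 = -1/2 = -0.50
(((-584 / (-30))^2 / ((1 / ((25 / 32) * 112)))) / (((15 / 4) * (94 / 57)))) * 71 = 805147952/2115 = 380684.61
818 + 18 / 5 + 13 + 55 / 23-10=95104/115 = 826.99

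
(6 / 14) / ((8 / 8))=3/7 = 0.43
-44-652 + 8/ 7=-4864/7 = -694.86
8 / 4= 2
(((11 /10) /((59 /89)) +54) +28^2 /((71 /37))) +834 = 54382549/41890 = 1298.22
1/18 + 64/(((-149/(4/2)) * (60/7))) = -599/13410 = -0.04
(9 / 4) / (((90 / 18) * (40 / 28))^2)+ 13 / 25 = 0.56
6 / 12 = 1/2 = 0.50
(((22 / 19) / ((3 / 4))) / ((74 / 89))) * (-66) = -86152/703 = -122.55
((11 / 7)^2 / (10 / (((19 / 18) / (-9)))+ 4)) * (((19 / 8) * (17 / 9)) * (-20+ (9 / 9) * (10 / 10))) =14108963/5447232 = 2.59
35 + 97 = 132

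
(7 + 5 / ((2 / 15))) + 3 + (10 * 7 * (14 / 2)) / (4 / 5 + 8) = 1135/11 = 103.18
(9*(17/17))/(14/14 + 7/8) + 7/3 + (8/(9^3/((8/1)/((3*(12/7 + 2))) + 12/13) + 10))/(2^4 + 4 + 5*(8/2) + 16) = 21775139/3052455 = 7.13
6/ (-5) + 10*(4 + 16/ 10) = 274/5 = 54.80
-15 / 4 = -3.75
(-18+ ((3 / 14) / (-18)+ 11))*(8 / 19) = -62/21 = -2.95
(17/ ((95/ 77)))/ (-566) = -1309/53770 = -0.02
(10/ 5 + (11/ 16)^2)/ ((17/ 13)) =8229/4352 = 1.89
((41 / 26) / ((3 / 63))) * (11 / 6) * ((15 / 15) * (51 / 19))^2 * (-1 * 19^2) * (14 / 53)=-57479499/1378 = -41712.26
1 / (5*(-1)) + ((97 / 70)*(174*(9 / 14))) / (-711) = -16181/38710 = -0.42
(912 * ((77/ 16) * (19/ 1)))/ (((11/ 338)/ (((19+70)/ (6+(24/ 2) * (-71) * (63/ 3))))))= -38008607/2981 = -12750.29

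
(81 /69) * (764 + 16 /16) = 20655/23 = 898.04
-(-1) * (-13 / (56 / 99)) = -1287/56 = -22.98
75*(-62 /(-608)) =2325/304 = 7.65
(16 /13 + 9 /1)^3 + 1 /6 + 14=14302567/13182 = 1085.01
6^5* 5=38880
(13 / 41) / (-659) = -13/27019 = 0.00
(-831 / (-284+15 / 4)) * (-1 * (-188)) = 624912/1121 = 557.46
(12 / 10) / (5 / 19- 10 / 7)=-798/775 = -1.03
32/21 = 1.52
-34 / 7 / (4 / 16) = -136/7 = -19.43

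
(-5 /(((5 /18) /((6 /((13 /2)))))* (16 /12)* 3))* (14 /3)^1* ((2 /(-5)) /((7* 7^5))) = 72/1092455 = 0.00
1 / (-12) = -1/12 = -0.08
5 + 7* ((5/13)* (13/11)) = 90/11 = 8.18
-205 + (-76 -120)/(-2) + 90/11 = -1087/11 = -98.82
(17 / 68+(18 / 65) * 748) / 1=53921/260 = 207.39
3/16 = 0.19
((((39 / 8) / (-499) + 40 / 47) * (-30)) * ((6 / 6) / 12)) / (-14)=789235/5253472 = 0.15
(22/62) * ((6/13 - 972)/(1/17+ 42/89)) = -649.55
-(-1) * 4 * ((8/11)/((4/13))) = 9.45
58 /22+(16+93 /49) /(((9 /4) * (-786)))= 5006783/1906443 = 2.63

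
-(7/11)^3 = -0.26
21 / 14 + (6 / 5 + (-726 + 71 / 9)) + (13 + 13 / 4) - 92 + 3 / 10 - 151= -33907/36 = -941.86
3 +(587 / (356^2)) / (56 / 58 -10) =99597473/33204832 = 3.00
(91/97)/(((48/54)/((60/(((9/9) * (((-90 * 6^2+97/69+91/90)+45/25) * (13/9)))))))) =-8802675/649712887 = -0.01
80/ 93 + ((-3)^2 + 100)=10217/93 = 109.86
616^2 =379456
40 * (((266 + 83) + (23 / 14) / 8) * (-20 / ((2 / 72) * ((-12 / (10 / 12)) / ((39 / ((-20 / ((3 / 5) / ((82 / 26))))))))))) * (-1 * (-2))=-297439155/574 = -518186.68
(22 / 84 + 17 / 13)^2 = 734449/298116 = 2.46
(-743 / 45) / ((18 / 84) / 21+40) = -72814/176445 = -0.41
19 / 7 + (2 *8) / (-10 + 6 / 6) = 59/63 = 0.94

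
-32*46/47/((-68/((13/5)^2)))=62192/19975 = 3.11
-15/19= -0.79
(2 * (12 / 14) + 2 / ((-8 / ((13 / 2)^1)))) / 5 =1/56 = 0.02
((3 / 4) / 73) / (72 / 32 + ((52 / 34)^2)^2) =250563/188310289 = 0.00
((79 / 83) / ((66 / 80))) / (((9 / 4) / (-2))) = -25280/24651 = -1.03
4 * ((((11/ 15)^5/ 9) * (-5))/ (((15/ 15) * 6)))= -322102/4100625 = -0.08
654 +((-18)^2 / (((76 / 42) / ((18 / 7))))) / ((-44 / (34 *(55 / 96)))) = 450.17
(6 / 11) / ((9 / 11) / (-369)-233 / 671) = -7503/4807 = -1.56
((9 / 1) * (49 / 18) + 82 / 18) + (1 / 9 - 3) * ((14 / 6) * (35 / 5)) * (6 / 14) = 53/6 = 8.83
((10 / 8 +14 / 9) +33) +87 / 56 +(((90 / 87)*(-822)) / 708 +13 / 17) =541282355/14659848 = 36.92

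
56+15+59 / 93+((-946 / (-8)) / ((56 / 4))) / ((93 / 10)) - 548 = -412697/868 = -475.46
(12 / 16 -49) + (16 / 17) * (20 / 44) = -35771/748 = -47.82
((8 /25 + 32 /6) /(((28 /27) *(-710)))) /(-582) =159/12052250 = 0.00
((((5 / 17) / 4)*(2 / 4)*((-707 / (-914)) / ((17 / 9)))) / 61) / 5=6363/128903248 = 0.00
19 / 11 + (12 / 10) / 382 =1.73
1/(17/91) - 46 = -691/17 = -40.65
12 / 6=2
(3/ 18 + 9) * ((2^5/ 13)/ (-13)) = -880/507 = -1.74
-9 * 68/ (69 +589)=-306/329 = -0.93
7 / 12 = 0.58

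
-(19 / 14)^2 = -361/196 = -1.84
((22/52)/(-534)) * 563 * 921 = -1901251/4628 = -410.81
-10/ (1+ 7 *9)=-5/32 = -0.16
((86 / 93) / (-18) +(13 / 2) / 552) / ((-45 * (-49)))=-12197/679175280 = 0.00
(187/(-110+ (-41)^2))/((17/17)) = 187/1571 = 0.12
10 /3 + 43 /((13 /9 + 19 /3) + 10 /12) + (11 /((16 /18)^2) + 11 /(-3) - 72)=-1589717/29760 = -53.42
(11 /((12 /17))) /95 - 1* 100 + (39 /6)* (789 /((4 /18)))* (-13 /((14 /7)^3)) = -342930169/9120 = -37601.99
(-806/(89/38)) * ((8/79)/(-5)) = 245024/35155 = 6.97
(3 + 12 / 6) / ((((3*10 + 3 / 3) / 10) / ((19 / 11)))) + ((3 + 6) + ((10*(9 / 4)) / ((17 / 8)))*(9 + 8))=65399/341 = 191.79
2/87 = 0.02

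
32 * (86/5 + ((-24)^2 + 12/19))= 1805248/95 = 19002.61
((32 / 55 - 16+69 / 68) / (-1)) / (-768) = -0.02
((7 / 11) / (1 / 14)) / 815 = 98/8965 = 0.01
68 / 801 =0.08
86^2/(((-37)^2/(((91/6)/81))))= 336518/332667 = 1.01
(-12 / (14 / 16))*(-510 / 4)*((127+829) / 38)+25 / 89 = 520717405/11837 = 43990.66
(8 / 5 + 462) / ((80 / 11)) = 12749/200 = 63.74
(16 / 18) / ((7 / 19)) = 152/63 = 2.41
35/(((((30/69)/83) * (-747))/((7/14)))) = -161/36 = -4.47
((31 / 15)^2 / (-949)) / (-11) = 961/2348775 = 0.00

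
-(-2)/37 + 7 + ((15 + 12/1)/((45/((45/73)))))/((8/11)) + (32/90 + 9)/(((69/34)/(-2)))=-111196459/67092840 = -1.66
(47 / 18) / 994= 47/17892 = 0.00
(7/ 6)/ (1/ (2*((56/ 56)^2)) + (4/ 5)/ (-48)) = 70/29 = 2.41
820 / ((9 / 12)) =3280/3 = 1093.33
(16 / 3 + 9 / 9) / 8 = 19/24 = 0.79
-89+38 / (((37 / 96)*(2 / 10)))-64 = 12579/37 = 339.97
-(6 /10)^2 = -9/25 = -0.36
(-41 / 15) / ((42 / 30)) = -41/21 = -1.95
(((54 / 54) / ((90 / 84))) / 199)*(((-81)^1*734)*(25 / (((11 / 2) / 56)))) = -155373120/2189 = -70979.04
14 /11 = 1.27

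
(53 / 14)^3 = 148877/2744 = 54.26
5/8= 0.62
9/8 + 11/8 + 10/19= 115/38 = 3.03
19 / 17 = 1.12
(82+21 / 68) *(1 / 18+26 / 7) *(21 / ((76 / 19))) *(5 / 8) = 1018.14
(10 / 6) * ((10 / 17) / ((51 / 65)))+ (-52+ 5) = -118997/2601 = -45.75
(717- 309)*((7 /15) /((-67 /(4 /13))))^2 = 106624/56898075 = 0.00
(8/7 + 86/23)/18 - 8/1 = -3733/483 = -7.73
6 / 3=2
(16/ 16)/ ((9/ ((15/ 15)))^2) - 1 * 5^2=-2024/81 = -24.99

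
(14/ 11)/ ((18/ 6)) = 14/33 = 0.42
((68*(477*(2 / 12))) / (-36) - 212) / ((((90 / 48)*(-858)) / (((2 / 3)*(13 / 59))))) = 8692/262845 = 0.03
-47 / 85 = -0.55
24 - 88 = -64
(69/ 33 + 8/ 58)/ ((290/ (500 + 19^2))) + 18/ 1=24.62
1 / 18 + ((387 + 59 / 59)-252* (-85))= 392545/18 = 21808.06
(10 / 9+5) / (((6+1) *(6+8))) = 55/882 = 0.06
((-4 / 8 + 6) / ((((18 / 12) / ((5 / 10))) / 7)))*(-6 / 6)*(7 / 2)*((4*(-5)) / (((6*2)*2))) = 2695/72 = 37.43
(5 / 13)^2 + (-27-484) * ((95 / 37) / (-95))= 87284/6253 = 13.96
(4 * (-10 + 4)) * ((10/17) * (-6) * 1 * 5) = 7200/17 = 423.53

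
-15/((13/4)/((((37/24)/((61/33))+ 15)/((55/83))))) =-110.28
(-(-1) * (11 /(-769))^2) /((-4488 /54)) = -99/40212548 = 0.00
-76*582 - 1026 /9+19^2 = -43985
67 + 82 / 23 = 70.57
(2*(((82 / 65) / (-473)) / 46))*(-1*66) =492/64285 = 0.01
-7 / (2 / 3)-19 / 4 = -61/4 = -15.25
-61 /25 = -2.44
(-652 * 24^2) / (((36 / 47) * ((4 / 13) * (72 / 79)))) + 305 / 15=-15735511/9 = -1748390.11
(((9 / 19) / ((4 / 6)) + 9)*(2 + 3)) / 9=205/38 = 5.39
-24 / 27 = -8/9 = -0.89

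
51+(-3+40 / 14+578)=4402/7 = 628.86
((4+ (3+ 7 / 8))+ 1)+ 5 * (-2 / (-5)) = 87/8 = 10.88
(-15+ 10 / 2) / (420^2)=-1/17640 = 0.00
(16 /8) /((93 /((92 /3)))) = 184/279 = 0.66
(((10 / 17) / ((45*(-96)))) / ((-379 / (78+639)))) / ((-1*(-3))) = 239/2783376 = 0.00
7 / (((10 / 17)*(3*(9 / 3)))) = 119/90 = 1.32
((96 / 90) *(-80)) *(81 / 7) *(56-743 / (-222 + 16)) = -42436224/721 = -58857.45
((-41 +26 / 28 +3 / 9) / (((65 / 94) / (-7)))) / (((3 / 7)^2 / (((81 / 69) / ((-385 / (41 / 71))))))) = -22513141/5837975 = -3.86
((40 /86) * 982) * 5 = 98200/43 = 2283.72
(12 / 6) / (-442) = -1/221 = 0.00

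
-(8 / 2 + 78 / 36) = -37/6 = -6.17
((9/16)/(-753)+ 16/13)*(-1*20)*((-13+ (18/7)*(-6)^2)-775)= 390760445/22841 = 17107.85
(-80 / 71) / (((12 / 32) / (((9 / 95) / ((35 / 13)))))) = -0.11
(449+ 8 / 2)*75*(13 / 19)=441675/19 = 23246.05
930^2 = 864900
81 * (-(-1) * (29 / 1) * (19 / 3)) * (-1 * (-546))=8122842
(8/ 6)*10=40/3 = 13.33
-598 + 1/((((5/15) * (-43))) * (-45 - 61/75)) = -88353079/147748 = -598.00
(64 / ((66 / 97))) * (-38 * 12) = -471808/11 = -42891.64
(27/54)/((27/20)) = 10/27 = 0.37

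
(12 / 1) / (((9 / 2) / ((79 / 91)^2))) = 49928/24843 = 2.01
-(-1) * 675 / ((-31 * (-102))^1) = 225/1054 = 0.21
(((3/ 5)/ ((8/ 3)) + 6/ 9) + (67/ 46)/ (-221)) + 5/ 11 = 8988271/6709560 = 1.34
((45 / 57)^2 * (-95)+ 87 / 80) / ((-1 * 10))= 88347/15200 = 5.81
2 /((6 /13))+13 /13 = 16/3 = 5.33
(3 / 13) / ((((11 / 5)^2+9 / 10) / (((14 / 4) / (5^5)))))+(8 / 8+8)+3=799503/66625 = 12.00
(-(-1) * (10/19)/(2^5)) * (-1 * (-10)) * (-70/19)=-875/1444 = -0.61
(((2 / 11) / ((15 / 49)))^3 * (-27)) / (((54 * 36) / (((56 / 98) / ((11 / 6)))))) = -134456/148240125 = 0.00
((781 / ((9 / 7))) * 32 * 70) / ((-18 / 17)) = -104091680/81 = -1285082.47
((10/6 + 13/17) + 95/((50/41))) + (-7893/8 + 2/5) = -1848023/2040 = -905.89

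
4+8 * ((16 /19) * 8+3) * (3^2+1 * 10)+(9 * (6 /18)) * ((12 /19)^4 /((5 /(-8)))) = 966484156/651605 = 1483.24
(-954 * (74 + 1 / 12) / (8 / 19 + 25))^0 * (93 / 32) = 93/32 = 2.91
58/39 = 1.49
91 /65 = 7/5 = 1.40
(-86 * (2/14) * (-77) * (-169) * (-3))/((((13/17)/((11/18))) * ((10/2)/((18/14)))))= 3449589/35 = 98559.69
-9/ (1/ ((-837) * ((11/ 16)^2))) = 911493/256 = 3560.52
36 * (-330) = -11880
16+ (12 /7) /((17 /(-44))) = 1376/119 = 11.56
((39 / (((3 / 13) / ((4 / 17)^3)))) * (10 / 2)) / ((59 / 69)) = 3731520/289867 = 12.87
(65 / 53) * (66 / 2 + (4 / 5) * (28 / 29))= 63661/1537 = 41.42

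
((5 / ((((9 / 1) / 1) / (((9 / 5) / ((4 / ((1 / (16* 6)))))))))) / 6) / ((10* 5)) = 1/115200 = 0.00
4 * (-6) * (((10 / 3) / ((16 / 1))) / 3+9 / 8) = -86/3 = -28.67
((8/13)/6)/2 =2/39 = 0.05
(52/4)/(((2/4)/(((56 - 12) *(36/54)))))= 2288/3 = 762.67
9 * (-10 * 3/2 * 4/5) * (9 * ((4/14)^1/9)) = -216/7 = -30.86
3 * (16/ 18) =8/3 = 2.67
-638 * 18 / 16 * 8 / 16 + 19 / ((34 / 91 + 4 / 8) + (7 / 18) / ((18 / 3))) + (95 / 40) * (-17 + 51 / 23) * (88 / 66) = -3709477/9624 = -385.44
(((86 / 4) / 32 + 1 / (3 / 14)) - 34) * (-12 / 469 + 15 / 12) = -12640391/360192 = -35.09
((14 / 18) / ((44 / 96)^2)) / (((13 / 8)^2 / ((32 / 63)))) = 0.71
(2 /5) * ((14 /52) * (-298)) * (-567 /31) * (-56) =-66234672/2015 = -32870.80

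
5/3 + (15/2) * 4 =95/3 = 31.67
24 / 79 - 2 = -134/79 = -1.70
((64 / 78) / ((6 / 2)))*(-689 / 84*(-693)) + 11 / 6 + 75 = 3263/2 = 1631.50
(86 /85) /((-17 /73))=-6278/1445 = -4.34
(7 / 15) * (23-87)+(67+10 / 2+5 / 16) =10187/240 = 42.45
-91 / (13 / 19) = -133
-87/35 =-2.49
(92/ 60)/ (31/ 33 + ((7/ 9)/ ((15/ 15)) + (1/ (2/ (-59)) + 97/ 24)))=-6072/94015 = -0.06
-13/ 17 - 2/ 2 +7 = 89/17 = 5.24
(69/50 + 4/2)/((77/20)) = 338/385 = 0.88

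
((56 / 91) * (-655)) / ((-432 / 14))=4585/351 = 13.06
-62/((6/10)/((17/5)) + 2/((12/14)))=-1581/64 = -24.70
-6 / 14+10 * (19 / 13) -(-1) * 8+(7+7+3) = 3566/91 = 39.19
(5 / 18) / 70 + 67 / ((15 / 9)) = 50657/1260 = 40.20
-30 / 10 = -3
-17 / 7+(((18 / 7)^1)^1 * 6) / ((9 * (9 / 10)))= -11/21 = -0.52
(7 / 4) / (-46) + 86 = 15817/184 = 85.96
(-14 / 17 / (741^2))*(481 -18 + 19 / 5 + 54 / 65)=-8344/11896755 = 0.00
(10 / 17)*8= 80/17 = 4.71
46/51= 0.90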